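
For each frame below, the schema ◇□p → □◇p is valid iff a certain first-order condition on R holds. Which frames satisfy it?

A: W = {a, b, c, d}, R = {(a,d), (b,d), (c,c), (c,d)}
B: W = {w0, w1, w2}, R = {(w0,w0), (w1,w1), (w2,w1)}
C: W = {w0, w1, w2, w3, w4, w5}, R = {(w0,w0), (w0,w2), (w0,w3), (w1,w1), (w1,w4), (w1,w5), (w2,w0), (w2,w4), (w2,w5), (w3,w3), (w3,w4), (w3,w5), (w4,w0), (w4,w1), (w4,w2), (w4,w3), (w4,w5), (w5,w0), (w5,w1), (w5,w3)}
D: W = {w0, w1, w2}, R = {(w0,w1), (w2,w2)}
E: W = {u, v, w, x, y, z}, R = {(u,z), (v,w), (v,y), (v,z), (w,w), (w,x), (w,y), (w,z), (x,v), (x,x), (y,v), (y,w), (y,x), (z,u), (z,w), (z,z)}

B

The schema corresponds to convergence: ∀x ∀y ∀z (Rxy ∧ Rxz → ∃w (Ryw ∧ Rzw)).
A: fails — Rad and Rad but d and d have no common successor.
B: ✓.
C: fails — Rw4w0 and Rw4w1 but w0 and w1 have no common successor.
D: fails — Rw0w1 and Rw0w1 but w1 and w1 have no common successor.
E: fails — Rwx and Rwz but x and z have no common successor.
Valid on: B.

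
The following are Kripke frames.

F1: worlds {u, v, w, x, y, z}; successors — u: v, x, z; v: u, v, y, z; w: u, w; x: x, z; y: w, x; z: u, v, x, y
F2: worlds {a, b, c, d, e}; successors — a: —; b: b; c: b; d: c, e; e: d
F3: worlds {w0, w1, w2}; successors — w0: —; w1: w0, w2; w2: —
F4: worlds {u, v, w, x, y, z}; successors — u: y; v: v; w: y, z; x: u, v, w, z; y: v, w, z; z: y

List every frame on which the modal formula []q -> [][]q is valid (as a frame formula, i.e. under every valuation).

F3

The schema corresponds to transitivity: forall x forall y forall z (Rxy & Ryz -> Rxz).
F1: fails — Ruv and Rvu but not Ruu.
F2: fails — Rdc and Rcb but not Rdb.
F3: ✓.
F4: fails — Rxw and Rwy but not Rxy.
Valid on: F3.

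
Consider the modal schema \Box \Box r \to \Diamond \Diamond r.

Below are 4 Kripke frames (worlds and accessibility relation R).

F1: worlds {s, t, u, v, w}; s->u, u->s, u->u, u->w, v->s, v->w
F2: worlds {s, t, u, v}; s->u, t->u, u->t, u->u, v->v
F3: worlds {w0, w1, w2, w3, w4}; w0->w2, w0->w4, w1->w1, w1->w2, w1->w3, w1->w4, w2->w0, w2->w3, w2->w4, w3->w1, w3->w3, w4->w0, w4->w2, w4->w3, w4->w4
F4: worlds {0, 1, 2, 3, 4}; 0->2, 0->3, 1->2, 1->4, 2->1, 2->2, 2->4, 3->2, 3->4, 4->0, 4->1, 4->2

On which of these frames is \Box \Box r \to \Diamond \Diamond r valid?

Frame correspondent (Sahlqvist): \forall x \exists w (x R^2 w \wedge x R^2 w) — i.e. a generalized confluence (Geach) condition.
F1: fails — at t but no w* with tR²w* and tR²w*.
F2: satisfies the condition.
F3: satisfies the condition.
F4: satisfies the condition.

F2, F3, F4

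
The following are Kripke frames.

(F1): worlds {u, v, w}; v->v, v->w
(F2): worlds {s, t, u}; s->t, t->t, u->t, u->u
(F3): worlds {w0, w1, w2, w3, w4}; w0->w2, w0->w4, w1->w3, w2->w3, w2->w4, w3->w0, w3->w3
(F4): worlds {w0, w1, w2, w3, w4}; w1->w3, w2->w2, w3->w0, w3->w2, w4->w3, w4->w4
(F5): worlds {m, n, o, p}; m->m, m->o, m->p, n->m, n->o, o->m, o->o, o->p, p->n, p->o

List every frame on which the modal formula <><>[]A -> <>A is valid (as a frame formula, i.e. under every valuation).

(F2), (F5)

The schema corresponds to a generalized confluence (Geach) condition: forall x forall y (x R^2 y -> exists w (yRw & xRw)).
(F1): fails — vR²w but no t with wRt and vRt.
(F2): ✓.
(F3): fails — w0R²w3 but no w with w3Rw and w0Rw.
(F4): fails — w1R²w0 but no w with w0Rw and w1Rw.
(F5): ✓.
Valid on: (F2), (F5).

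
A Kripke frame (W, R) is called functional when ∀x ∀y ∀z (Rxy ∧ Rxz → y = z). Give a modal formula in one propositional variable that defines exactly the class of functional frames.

◇s → □s

A defining formula is ◇s → □s (the CD axiom).
Suppose ◇s→□s is valid. Take Rxy, Rxz and set V(s)={y}. Then ◇s at x, so □s at x, so s at z, i.e. z=y.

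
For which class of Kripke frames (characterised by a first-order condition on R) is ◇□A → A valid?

Symmetry

Replacing A by ¬A and contraposing gives the equivalent schema A → □◇A.
Suppose A→□◇A is valid. Take Rxy and set V(A)={x}. Then A at x, so □◇A at x, so ◇A at y, so some z with Ryz has A; z=x, i.e. Ryx.
The converse is a direct semantic check.
So the correspondent is symmetry.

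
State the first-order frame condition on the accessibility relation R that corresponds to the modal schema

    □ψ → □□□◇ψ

∀x ∀z (xR³z → ∃w (xRw ∧ zRw))

This is a Sahlqvist (Geach-type) schema ◇^0□^1ψ → □^3◇^1ψ.
First-order correspondent: ∀x ∀z (xR³z → ∃w (xRw ∧ zRw)).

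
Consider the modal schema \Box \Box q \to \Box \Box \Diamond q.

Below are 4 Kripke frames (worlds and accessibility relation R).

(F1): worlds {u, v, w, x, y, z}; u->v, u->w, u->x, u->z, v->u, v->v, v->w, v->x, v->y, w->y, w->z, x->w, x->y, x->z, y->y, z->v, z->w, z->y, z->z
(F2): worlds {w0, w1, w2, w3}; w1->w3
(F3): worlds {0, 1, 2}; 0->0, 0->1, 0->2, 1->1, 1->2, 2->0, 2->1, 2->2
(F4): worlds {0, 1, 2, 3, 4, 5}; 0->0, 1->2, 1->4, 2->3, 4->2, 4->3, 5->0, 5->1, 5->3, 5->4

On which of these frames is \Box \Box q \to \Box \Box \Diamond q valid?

(F1), (F2), (F3)

Frame correspondent (Sahlqvist): \forall x \forall z (x R^2 z \to \exists w (x R^2 w \wedge zRw)) — i.e. a generalized confluence (Geach) condition.
(F1): satisfies the condition.
(F2): satisfies the condition.
(F3): satisfies the condition.
(F4): fails — 1R²3 but no w with 1R²w and 3Rw.
Valid on: (F1), (F2), (F3).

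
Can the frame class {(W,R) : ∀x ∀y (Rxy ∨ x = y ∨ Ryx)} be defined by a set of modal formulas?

Not modally definable

Any modally definable frame class is closed under disjoint unions.
Take 2 disjoint single-world reflexive frames: each is trivially connected, but their disjoint union has 2 worlds with no edge between distinct components, so it is not connected.
Hence connectedness of R is not modally definable.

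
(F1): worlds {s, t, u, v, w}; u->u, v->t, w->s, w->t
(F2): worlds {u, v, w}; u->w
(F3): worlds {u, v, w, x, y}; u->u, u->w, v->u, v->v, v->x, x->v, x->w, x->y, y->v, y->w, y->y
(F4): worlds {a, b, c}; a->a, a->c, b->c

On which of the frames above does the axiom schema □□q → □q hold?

Frame correspondent (Sahlqvist): ∀x ∀y (Rxy → ∃z (Rxz ∧ Rzy)) — i.e. density.
(F1): fails — Rvt but no z with Rvz and Rzt.
(F2): fails — Ruw but no z with Ruz and Rzw.
(F3): holds.
(F4): fails — Rbc but no z with Rbz and Rzc.
Valid on: (F3).

(F3)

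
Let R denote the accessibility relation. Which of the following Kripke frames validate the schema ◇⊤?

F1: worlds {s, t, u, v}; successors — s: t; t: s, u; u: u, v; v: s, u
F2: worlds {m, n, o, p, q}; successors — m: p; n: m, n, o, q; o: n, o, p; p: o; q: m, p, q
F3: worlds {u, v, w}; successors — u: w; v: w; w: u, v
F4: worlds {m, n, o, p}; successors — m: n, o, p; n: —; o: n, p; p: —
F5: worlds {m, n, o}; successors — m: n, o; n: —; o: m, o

This is the axiom for seriality; its first-order frame correspondent is ∀x ∃y Rxy.
F1: condition met.
F2: condition met.
F3: condition met.
F4: fails — world n has no successor.
F5: fails — world n has no successor.

F1, F2, F3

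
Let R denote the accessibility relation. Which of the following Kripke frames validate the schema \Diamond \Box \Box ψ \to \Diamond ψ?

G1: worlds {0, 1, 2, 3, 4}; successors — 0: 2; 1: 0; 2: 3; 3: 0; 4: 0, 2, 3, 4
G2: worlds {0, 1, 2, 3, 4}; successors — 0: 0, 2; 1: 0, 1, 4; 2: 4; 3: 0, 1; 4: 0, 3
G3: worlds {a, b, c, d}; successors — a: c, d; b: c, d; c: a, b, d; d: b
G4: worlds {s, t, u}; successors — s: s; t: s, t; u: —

G3, G4

Frame correspondent (Sahlqvist): \forall x \forall y (xRy \to \exists w (y R^2 w \wedge xRw)) — i.e. a generalized confluence (Geach) condition.
G1: fails — 0R2 but no w with 2R²w and 0Rw.
G2: fails — 2R4 but no w with 4R²w and 2Rw.
G3: holds.
G4: holds.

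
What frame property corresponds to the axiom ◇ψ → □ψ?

Suppose ◇ψ→□ψ is valid. Take Rxy, Rxz and set V(ψ)={y}. Then ◇ψ at x, so □ψ at x, so ψ at z, i.e. z=y.
Conversely, on a frame with partial functionality the schema holds at every world under every valuation.
So the correspondent is partial functionality.

partial functionality: ∀x ∀y ∀z (Rxy ∧ Rxz → y = z)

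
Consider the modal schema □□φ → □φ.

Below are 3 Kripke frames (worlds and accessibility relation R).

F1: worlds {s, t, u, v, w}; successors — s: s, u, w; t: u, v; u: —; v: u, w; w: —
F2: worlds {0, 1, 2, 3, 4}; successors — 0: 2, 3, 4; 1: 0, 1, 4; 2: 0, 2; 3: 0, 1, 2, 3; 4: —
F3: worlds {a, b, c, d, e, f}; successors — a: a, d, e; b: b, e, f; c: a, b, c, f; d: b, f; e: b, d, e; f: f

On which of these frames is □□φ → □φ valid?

F3

This is the axiom for density; its first-order frame correspondent is ∀x ∀y (Rxy → ∃z (Rxz ∧ Rzy)).
F1: fails — Rtv but no z with Rtz and Rzv.
F2: fails — R04 but no z with R0z and Rz4.
F3: holds.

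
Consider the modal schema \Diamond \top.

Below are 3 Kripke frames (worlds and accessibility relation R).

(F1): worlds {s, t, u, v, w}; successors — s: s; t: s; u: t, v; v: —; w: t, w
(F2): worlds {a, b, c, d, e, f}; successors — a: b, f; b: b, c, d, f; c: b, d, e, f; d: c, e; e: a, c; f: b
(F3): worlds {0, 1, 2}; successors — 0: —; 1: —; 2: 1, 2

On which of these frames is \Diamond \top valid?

This is the axiom for seriality; its first-order frame correspondent is \forall x \exists y Rxy.
(F1): fails — world v has no successor.
(F2): ✓.
(F3): fails — world 0 has no successor.
Valid on: (F2).

(F2)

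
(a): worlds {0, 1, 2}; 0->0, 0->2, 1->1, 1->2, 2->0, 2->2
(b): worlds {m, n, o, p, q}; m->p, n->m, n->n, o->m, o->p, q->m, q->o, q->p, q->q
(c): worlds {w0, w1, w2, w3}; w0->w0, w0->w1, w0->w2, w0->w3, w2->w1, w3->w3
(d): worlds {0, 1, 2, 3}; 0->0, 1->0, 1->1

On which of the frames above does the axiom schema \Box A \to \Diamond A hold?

(a)

Frame correspondent (Sahlqvist): \forall x \exists y Rxy — i.e. seriality.
(a): holds.
(b): fails — world p has no successor.
(c): fails — world w1 has no successor.
(d): fails — world 2 has no successor.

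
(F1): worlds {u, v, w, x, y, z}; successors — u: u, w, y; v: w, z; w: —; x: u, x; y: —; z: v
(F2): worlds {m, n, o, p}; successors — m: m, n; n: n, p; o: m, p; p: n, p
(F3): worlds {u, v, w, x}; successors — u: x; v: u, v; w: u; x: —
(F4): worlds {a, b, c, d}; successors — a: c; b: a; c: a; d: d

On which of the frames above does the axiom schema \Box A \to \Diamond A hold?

(F2), (F4)

The schema corresponds to seriality: \forall x \exists y Rxy.
(F1): fails — world w has no successor.
(F2): holds.
(F3): fails — world x has no successor.
(F4): holds.
Valid on: (F2), (F4).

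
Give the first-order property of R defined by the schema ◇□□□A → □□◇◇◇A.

This is a Sahlqvist (Geach-type) schema ◇^1□^3A → □^2◇^3A.
Minimal-valuation argument: fix x; take any y with xR^1y and any z with xR^2z. Set V(A) to the set of worlds R-reachable from y in exactly 3 steps. Then □^3A holds at y, so the antecedent holds at x; validity forces ◇^3A at z, giving a w with zR^3w and yR^3w.
First-order correspondent: ∀x ∀y ∀z ((xRy ∧ xR²z) → ∃w (yR³w ∧ zR³w)).

∀x ∀y ∀z ((xRy ∧ xR²z) → ∃w (yR³w ∧ zR³w))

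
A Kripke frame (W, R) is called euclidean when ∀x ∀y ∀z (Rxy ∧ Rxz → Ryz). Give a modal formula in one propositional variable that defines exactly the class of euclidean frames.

The condition is the Euclidean property. The 5 schema ◇s → □◇s defines it.
Suppose ◇s→□◇s is valid. Take Rxy, Rxz and set V(s)={y}. Then ◇s at x, so □◇s at x, so ◇s at z, so some w with Rzw has s; w=y, i.e. Rzy. By symmetry of the argument, Ryz.

◇s → □◇s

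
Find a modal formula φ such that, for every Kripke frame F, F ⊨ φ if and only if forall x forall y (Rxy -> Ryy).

□(□p → p)

This is shift-reflexivity; the standard corresponding axiom is T□: □(□p → p).
Suppose □(□p→p) is valid. Take Rxy and set V(p)={w : Ryw}. Then at y, □p holds; since □(□p→p) at x, □p→p at y, so p at y, i.e. Ryy.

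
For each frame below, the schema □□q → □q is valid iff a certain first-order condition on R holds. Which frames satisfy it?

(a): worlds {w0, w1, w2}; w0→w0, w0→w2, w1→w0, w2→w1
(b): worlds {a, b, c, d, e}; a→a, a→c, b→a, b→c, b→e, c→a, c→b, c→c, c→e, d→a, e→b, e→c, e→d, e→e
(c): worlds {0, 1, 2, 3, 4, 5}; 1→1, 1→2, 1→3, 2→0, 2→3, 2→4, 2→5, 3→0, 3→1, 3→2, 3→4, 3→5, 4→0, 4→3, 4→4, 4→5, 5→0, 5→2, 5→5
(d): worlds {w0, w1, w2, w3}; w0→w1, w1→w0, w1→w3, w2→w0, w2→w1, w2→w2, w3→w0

Frame correspondent (Sahlqvist): ∀x ∀y (Rxy → ∃z (Rxz ∧ Rzy)) — i.e. density.
(a): fails — Rw2w1 but no z with Rw2z and Rzw1.
(b): satisfies the condition.
(c): satisfies the condition.
(d): fails — Rw1w3 but no z with Rw1z and Rzw3.
Valid on: (b), (c).

(b), (c)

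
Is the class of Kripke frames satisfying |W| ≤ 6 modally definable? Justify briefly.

Not definable by any modal formula

Modal frame validity is preserved under disjoint unions.
Any modal formula valid on each of 7 disjoint one-world frames is valid on their disjoint union (validity is preserved under disjoint unions). Each one-world frame has |W|=1≤6, but the union has |W|=7.
Hence having at most 6 worlds is not modally definable.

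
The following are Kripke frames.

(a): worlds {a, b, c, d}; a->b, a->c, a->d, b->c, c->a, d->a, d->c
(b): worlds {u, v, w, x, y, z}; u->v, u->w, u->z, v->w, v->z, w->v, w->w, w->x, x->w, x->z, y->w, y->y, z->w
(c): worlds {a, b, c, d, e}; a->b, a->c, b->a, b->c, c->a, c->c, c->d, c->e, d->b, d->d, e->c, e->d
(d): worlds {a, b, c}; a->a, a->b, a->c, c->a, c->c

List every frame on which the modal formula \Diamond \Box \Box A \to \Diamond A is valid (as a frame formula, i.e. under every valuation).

Frame correspondent (Sahlqvist): \forall x \forall y (xRy \to \exists w (y R^2 w \wedge xRw)) — i.e. a generalized confluence (Geach) condition.
(a): fails — aRb but no w with bR²w and aRw.
(b): ✓.
(c): ✓.
(d): fails — aRb but no w with bR²w and aRw.
Valid on: (b), (c).

(b), (c)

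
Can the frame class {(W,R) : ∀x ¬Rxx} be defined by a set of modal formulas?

Not modally definable

If a class were modally definable it would be closed under surjective bounded morphisms (Goldblatt–Thomason).
The 5-cycle (worlds w0,w1,w2,w3,w4 with w0→w1→w2→w3→w4→w0) is irreflexive, and the map sending every world to a single reflexive point • is a surjective bounded morphism (forth: every edge maps to (•,•); back: every world has a successor). So any modal formula valid on the 5-cycle is also valid on the reflexive point, which is not irreflexive.
So the class is not modally definable.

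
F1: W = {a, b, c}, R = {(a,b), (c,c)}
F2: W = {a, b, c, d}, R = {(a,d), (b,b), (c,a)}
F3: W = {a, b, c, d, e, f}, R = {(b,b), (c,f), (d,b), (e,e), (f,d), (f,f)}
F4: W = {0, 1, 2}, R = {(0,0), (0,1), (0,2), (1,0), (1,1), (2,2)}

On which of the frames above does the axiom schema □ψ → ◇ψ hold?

F4

Frame correspondent (Sahlqvist): ∀x ∃y Rxy — i.e. seriality.
F1: fails — world b has no successor.
F2: fails — world d has no successor.
F3: fails — world a has no successor.
F4: holds.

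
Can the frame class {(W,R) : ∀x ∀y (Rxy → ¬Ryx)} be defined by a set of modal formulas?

Not definable by any modal formula

Any modally definable frame class is closed under surjective bounded morphisms.
The 5-cycle (worlds 0,1,2,3,4 with 0→1→2→3→4→0) is asymmetric. Mapping every world to a single reflexive point • is a surjective bounded morphism, and the reflexive point is not asymmetric (R•• but asymmetry requires ¬R••).
So no modal formula (or set of formulas) defines exactly the asymmetric frames.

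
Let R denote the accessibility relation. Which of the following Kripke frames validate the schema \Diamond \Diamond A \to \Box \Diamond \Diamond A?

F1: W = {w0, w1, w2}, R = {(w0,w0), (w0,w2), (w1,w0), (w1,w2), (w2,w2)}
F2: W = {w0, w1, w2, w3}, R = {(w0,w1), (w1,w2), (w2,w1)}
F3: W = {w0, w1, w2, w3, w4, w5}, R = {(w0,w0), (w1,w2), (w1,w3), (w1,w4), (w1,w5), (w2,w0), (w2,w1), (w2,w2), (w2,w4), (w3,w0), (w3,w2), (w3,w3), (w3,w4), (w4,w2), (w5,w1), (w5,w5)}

Frame correspondent (Sahlqvist): \forall x \forall y \forall z ((x R^2 y \wedge xRz) \to \exists w (y = w \wedge z R^2 w)) — i.e. a generalized confluence (Geach) condition.
F1: fails — w0R²w0, w0Rw2 but no w with w0=w and w2R²w.
F2: fails — w0R²w2, w0Rw1 but no w with w2=w and w1R²w.
F3: fails — w1R²w0, w1Rw5 but no w with w0=w and w5R²w.

none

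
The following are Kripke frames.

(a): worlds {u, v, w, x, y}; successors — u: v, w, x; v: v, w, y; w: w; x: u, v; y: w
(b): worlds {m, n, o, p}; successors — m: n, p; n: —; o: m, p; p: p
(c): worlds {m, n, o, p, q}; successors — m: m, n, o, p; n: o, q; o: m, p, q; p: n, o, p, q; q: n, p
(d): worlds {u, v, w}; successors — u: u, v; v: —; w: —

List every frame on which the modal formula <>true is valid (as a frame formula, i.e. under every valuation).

(a), (c)

This is the axiom for seriality; its first-order frame correspondent is forall x exists y Rxy.
(a): holds.
(b): fails — world n has no successor.
(c): holds.
(d): fails — world v has no successor.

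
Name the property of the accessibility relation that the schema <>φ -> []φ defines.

partial functionality

This is the CD axiom.
Its frame correspondent is partial functionality — forall x forall y forall z (Rxy & Rxz -> y = z).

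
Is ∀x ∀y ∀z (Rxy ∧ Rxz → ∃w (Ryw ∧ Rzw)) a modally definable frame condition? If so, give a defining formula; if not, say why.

Yes: it is convergence, defined by the .2 schema ◇□p → □◇p.
Suppose ◇□p→□◇p is valid. Take Rxy, Rxz and set V(p)={w : Ryw}. Then □p at y so ◇□p at x, so □◇p at x, so ◇p at z, giving w with Rzw and Ryw.

Definable; ◇□p → □◇p defines it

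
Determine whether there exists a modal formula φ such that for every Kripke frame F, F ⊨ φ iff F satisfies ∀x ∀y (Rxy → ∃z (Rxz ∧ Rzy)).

Yes, by □□q → □q

This is a Sahlqvist condition; the C4 axiom □□q → □q defines it.
Suppose □□q→□q is valid. Take Rxy and set V(q)={w : xR²w}. Then □□q at x, so □q at x, so q at y, i.e. ∃z(Rxz∧Rzy).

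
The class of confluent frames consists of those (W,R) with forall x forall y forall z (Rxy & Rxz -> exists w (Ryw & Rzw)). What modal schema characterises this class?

◇□q → □◇q

A defining formula is ◇□q → □◇q (the .2 axiom).
Suppose ◇□q→□◇q is valid. Take Rxy, Rxz and set V(q)={w : Ryw}. Then □q at y so ◇□q at x, so □◇q at x, so ◇q at z, giving w with Rzw and Ryw.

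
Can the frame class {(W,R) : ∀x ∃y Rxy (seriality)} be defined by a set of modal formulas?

Definable; □r → ◇r defines it

The condition is seriality. A defining modal formula is □r → ◇r.
Suppose □r→◇r is valid. At any x set V(r)=W. Then □r at x, so ◇r at x, so x has a successor.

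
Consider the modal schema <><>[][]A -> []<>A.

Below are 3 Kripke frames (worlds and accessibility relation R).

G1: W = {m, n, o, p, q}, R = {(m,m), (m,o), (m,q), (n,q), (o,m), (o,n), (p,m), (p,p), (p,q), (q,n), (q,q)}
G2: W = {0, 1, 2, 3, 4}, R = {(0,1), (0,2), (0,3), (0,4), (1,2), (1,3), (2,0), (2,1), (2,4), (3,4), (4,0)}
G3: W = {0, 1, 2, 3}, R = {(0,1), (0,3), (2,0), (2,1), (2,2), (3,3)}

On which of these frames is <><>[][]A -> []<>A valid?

G1

Frame correspondent (Sahlqvist): forall x forall y forall z ((x R^2 y & xRz) -> exists w (y R^2 w & zRw)) — i.e. a generalized confluence (Geach) condition.
G1: ✓.
G2: fails — 0R²1, 0R1 but no w with 1R²w and 1Rw.
G3: fails — 0R²3, 0R1 but no w with 3R²w and 1Rw.
Valid on: G1.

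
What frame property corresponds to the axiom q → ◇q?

Reflexivity

Equivalently (dual form): □q → q.
Suppose □q→q is valid. At any x set V(q)={w : Rxw}. Then □q holds at x, so q holds at x, i.e. Rxx.
The converse is a direct semantic check.
Frame condition: ∀x Rxx.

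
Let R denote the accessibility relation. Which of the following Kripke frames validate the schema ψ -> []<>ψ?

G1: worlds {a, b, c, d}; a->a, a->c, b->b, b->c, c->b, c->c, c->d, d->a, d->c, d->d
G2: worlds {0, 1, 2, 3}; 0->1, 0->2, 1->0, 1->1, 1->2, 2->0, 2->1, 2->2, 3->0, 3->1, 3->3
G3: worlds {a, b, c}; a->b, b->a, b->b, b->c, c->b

G3

The schema corresponds to symmetry: forall x forall y (Rxy -> Ryx).
G1: fails — Rac but not Rca.
G2: fails — R31 but not R13.
G3: condition met.
Valid on: G3.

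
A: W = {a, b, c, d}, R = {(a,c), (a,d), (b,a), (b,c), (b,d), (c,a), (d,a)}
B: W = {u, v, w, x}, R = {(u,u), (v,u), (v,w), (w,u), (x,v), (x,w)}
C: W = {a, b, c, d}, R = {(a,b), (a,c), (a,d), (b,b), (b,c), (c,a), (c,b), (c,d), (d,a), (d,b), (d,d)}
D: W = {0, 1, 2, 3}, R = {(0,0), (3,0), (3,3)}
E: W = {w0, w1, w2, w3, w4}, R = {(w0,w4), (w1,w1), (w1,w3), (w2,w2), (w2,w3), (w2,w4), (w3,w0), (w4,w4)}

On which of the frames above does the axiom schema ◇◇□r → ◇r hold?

A, C, D

Frame correspondent (Sahlqvist): ∀x ∀y (xR²y → ∃w (yRw ∧ xRw)) — i.e. a generalized confluence (Geach) condition.
A: satisfies the condition.
B: fails — xR²u but no t with uRt and xRt.
C: satisfies the condition.
D: satisfies the condition.
E: fails — w1R²w0 but no w with w0Rw and w1Rw.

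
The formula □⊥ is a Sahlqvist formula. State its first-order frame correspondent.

□⊥ is valid iff no world has any successor (otherwise □⊥ fails at any world with one).
The converse is a direct semantic check.
So the correspondent is emptiness of R.

emptiness of R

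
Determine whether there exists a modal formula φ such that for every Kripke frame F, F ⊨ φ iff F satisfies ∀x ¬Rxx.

Not definable by any modal formula

Modal frame validity is preserved under surjective bounded morphisms.
The 4-cycle (worlds s,t,u,v with s→t→u→v→s) is irreflexive, and the map sending every world to a single reflexive point • is a surjective bounded morphism (forth: every edge maps to (•,•); back: every world has a successor). So any modal formula valid on the 4-cycle is also valid on the reflexive point, which is not irreflexive.
So no modal formula (or set of formulas) defines exactly the irreflexive frames.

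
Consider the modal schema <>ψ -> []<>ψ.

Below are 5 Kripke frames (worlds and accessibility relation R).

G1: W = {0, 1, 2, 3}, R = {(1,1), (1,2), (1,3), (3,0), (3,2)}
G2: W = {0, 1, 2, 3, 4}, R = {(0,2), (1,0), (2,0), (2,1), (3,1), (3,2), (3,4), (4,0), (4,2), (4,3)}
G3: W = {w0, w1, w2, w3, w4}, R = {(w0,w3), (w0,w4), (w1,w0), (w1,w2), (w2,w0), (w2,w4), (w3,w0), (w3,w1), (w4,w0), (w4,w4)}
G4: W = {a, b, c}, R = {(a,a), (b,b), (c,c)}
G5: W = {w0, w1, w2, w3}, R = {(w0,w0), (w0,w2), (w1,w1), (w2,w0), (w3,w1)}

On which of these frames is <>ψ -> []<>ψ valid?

G4

Frame correspondent (Sahlqvist): forall x forall y forall z (Rxy & Rxz -> Ryz) — i.e. the Euclidean property.
G1: fails — R12 and R12 but not R22.
G2: fails — R02 and R02 but not R22.
G3: fails — Rw0w4 and Rw0w3 but not Rw4w3.
G4: condition met.
G5: fails — Rw0w2 and Rw0w2 but not Rw2w2.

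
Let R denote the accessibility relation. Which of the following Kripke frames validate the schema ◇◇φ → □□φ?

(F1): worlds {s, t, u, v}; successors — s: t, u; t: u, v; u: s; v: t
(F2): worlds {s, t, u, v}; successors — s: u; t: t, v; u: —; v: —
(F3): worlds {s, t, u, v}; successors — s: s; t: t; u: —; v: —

Frame correspondent (Sahlqvist): ∀x ∀y ∀z ((xR²y ∧ xR²z) → ∃w (y = w ∧ z = w)) — i.e. a generalized confluence (Geach) condition.
(F1): fails — sR²s, sR²u but s ≠ u.
(F2): fails — tR²t, tR²v but t ≠ v.
(F3): holds.
Valid on: (F3).

(F3)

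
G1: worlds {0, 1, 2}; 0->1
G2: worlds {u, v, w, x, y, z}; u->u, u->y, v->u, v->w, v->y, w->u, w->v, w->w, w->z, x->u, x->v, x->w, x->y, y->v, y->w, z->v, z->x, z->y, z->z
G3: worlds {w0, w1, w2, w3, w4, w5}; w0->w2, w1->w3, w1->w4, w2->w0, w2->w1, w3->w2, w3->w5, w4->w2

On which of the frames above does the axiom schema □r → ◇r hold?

G2

This is the axiom for seriality; its first-order frame correspondent is ∀x ∃y Rxy.
G1: fails — world 1 has no successor.
G2: holds.
G3: fails — world w5 has no successor.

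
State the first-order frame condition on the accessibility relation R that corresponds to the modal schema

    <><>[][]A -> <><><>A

forall x forall y (x R^2 y -> exists w (y R^2 w & x R^3 w))

This is a Sahlqvist (Geach-type) schema ◇^2□^2A → □^0◇^3A.
Minimal-valuation argument: fix x; take any y with xR^2y and any z with xR^0z. Set V(A) to the set of worlds R-reachable from y in exactly 2 steps. Then □^2A holds at y, so the antecedent holds at x; validity forces ◇^3A at z, giving a w with zR^3w and yR^2w.
First-order correspondent: forall x forall y (x R^2 y -> exists w (y R^2 w & x R^3 w)).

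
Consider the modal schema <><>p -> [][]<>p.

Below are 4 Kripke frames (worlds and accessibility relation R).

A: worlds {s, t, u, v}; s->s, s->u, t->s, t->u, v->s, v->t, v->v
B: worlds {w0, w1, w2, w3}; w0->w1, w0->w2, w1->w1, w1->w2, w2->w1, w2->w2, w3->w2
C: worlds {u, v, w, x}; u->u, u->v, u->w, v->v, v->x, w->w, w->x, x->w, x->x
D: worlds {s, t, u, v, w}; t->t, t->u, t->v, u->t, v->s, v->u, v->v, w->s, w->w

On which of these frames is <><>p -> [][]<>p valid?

B

Frame correspondent (Sahlqvist): forall x forall y forall z ((x R^2 y & x R^2 z) -> exists w (y = w & zRw)) — i.e. a generalized confluence (Geach) condition.
A: fails — sR²s, sR²u but no w with s=w and uRw.
B: condition met.
C: fails — uR²u, uR²v but no t with u=t and vRt.
D: fails — tR²s, tR²s but no w* with s=w* and sRw*.
Valid on: B.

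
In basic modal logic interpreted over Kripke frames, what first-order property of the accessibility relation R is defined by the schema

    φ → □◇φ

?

symmetry

Suppose φ→□◇φ is valid. Take Rxy and set V(φ)={x}. Then φ at x, so □◇φ at x, so ◇φ at y, so some z with Ryz has φ; z=x, i.e. Ryx.
Conversely, on a frame with symmetry the schema holds at every world under every valuation.
Frame condition: ∀x ∀y (Rxy → Ryx).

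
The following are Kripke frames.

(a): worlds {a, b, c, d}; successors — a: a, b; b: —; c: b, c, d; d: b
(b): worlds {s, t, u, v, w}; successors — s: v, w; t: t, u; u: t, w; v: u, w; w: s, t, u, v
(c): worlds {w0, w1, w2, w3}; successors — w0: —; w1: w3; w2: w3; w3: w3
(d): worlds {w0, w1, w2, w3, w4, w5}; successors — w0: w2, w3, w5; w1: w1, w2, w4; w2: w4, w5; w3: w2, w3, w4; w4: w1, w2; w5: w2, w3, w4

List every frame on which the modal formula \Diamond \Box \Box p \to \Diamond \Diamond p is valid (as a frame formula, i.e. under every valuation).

This is the axiom for a generalized confluence (Geach) condition; its first-order frame correspondent is \forall x \forall y (xRy \to \exists w (y R^2 w \wedge x R^2 w)).
(a): fails — aRb but no w with bR²w and aR²w.
(b): satisfies the condition.
(c): satisfies the condition.
(d): satisfies the condition.
Valid on: (b), (c), (d).

(b), (c), (d)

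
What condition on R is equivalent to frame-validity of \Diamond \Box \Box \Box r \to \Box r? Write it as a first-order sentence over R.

This is a Sahlqvist (Geach-type) schema ◇^1□^3r → □^1◇^0r.
Minimal-valuation argument: fix x; take any y with xR^1y and any z with xR^1z. Set V(r) to the set of worlds R-reachable from y in exactly 3 steps. Then □^3r holds at y, so the antecedent holds at x; validity forces ◇^0r at z, giving a w with zR^0w and yR^3w.
First-order correspondent: \forall x \forall y \forall z ((xRy \wedge xRz) \to \exists w (y R^3 w \wedge z = w)).

\forall x \forall y \forall z ((xRy \wedge xRz) \to \exists w (y R^3 w \wedge z = w))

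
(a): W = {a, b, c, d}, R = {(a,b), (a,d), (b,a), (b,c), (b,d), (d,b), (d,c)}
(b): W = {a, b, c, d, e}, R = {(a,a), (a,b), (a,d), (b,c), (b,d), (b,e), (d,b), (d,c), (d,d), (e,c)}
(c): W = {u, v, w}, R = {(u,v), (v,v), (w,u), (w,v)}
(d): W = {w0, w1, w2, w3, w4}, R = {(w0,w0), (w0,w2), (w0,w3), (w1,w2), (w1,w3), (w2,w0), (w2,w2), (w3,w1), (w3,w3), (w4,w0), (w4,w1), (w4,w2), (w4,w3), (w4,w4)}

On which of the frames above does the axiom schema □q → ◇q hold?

(c), (d)

The schema corresponds to seriality: ∀x ∃y Rxy.
(a): fails — world c has no successor.
(b): fails — world c has no successor.
(c): condition met.
(d): condition met.
Valid on: (c), (d).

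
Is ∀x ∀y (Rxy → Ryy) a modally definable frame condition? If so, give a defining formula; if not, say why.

Yes, by □(□q → q)

This is a Sahlqvist condition; the T□ axiom □(□q → q) defines it.
Suppose □(□q→q) is valid. Take Rxy and set V(q)={w : Ryw}. Then at y, □q holds; since □(□q→q) at x, □q→q at y, so q at y, i.e. Ryy.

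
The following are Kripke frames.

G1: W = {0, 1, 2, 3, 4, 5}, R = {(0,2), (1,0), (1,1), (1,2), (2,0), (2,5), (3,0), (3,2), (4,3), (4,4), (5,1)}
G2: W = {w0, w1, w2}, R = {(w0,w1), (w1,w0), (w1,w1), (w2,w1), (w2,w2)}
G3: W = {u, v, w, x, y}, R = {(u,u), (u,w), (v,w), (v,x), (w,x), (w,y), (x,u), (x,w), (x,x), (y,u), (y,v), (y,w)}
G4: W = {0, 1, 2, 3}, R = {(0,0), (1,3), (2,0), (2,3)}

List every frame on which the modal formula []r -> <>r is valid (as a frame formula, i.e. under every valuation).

Frame correspondent (Sahlqvist): forall x exists y Rxy — i.e. seriality.
G1: ✓.
G2: ✓.
G3: ✓.
G4: fails — world 3 has no successor.
Valid on: G1, G2, G3.

G1, G2, G3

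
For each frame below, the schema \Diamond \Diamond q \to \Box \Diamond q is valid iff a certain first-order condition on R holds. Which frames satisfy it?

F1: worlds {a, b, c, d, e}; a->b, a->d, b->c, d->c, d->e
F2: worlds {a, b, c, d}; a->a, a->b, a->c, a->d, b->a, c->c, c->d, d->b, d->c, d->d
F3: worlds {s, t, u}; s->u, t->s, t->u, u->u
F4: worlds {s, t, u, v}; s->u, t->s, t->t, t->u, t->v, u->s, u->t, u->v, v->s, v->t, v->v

This is the axiom for a generalized confluence (Geach) condition; its first-order frame correspondent is \forall x \forall y \forall z ((x R^2 y \wedge xRz) \to \exists w (y = w \wedge zRw)).
F1: fails — aR²e, aRb but no w with e=w and bRw.
F2: fails — aR²a, aRc but no w with a=w and cRw.
F3: condition met.
F4: fails — tR²s, tRs but no w with s=w and sRw.

F3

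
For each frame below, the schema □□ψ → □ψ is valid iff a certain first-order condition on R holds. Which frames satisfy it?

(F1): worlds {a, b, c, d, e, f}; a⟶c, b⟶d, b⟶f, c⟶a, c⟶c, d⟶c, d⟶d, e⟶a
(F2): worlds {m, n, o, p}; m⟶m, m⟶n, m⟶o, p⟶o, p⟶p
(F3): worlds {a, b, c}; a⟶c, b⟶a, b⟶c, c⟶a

(F2)

The schema corresponds to density: ∀x ∀y (Rxy → ∃z (Rxz ∧ Rzy)).
(F1): fails — Rbf but no z with Rbz and Rzf.
(F2): condition met.
(F3): fails — Rac but no z with Raz and Rzc.
Valid on: (F2).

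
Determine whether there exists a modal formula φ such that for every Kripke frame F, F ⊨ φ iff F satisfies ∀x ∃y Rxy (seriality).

Definable; □r → ◇r defines it

The condition is seriality. A defining modal formula is □r → ◇r.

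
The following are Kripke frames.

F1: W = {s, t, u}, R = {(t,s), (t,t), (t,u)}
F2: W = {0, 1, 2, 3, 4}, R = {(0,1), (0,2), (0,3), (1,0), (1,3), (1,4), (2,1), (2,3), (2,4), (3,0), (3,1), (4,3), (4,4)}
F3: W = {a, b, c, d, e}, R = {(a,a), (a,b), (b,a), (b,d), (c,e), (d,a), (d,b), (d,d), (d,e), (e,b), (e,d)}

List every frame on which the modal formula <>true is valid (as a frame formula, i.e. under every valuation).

Frame correspondent (Sahlqvist): forall x exists y Rxy — i.e. seriality.
F1: fails — world s has no successor.
F2: condition met.
F3: condition met.
Valid on: F2, F3.

F2, F3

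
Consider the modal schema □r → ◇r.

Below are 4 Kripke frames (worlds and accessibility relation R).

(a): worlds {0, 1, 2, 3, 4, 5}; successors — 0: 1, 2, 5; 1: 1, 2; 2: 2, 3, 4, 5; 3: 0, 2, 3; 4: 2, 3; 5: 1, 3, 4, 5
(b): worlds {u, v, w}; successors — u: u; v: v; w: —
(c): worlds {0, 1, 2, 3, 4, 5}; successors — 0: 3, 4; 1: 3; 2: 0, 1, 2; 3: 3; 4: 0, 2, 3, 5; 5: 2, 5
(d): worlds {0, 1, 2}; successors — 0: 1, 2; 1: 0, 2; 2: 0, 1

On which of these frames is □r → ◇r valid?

This is the axiom for seriality; its first-order frame correspondent is ∀x ∃y Rxy.
(a): holds.
(b): fails — world w has no successor.
(c): holds.
(d): holds.

(a), (c), (d)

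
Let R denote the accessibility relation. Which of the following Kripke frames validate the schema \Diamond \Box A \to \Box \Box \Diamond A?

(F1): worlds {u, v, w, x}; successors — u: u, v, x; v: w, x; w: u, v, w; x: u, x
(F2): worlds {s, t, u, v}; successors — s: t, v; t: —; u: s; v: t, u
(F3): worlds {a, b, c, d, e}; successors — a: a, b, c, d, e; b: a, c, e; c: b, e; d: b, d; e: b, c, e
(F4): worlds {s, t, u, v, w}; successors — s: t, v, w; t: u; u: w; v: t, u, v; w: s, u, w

This is the axiom for a generalized confluence (Geach) condition; its first-order frame correspondent is \forall x \forall y \forall z ((xRy \wedge x R^2 z) \to \exists w (yRw \wedge zRw)).
(F1): satisfies the condition.
(F2): fails — sRt, sR²t but no w with tRw and tRw.
(F3): fails — aRb, aR²d but no w with bRw and dRw.
(F4): fails — sRt, sR²s but no w* with tRw* and sRw*.

(F1)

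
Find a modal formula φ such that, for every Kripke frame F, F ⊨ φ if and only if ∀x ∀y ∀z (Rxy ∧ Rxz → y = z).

A defining formula is ◇q → □q (the CD axiom).
Suppose ◇q→□q is valid. Take Rxy, Rxz and set V(q)={y}. Then ◇q at x, so □q at x, so q at z, i.e. z=y.

◇q → □q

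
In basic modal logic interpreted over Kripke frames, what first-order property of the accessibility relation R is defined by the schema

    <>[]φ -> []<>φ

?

convergence: forall x forall y forall z (Rxy & Rxz -> exists w (Ryw & Rzw))

Suppose ◇□φ→□◇φ is valid. Take Rxy, Rxz and set V(φ)={w : Ryw}. Then □φ at y so ◇□φ at x, so □◇φ at x, so ◇φ at z, giving w with Rzw and Ryw.
The converse is a direct semantic check.
So the correspondent is convergence.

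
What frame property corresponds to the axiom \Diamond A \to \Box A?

partial functionality: \forall x \forall y \forall z (Rxy \wedge Rxz \to y = z)

Suppose ◇A→□A is valid. Take Rxy, Rxz and set V(A)={y}. Then ◇A at x, so □A at x, so A at z, i.e. z=y.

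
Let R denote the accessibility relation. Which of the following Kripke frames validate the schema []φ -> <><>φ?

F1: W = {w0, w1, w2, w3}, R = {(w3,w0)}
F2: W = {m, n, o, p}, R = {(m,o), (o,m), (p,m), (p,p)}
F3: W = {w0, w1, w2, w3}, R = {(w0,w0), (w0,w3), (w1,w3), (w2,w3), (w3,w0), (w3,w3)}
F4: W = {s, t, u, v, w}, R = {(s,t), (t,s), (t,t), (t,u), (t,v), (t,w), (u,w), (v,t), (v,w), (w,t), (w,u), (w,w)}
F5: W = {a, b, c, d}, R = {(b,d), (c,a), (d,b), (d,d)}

Frame correspondent (Sahlqvist): forall x exists w (xRw & x R^2 w) — i.e. a generalized confluence (Geach) condition.
F1: fails — at w0 but no w with w0Rw and w0R²w.
F2: fails — at m but no w with mRw and mR²w.
F3: ✓.
F4: ✓.
F5: fails — at a but no w with aRw and aR²w.

F3, F4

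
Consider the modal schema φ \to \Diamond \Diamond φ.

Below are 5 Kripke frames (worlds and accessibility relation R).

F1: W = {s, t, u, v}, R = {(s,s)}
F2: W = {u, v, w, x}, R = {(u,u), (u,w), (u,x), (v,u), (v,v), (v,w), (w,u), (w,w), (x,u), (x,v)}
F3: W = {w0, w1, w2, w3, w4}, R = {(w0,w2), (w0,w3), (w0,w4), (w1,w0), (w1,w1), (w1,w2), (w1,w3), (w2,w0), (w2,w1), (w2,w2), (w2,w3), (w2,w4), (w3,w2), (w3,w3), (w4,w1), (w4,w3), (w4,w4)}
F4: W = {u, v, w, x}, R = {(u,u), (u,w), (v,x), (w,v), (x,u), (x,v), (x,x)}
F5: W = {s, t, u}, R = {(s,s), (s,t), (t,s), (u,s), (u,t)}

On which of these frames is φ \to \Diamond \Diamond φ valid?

F2, F3

Frame correspondent (Sahlqvist): \forall x \exists w (x = w \wedge x R^2 w) — i.e. a generalized confluence (Geach) condition.
F1: fails — at t but no w with t=w and tR²w.
F2: ✓.
F3: ✓.
F4: fails — at w but no t with w=t and wR²t.
F5: fails — at u but no w with u=w and uR²w.
Valid on: F2, F3.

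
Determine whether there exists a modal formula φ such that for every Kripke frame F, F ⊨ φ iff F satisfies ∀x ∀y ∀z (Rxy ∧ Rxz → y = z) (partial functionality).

Yes, by ◇r → □r

Yes: it is partial functionality, defined by the CD schema ◇r → □r.
Suppose ◇r→□r is valid. Take Rxy, Rxz and set V(r)={y}. Then ◇r at x, so □r at x, so r at z, i.e. z=y.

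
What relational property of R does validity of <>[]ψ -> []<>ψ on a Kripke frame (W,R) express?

convergence

Suppose ◇□ψ→□◇ψ is valid. Take Rxy, Rxz and set V(ψ)={w : Ryw}. Then □ψ at y so ◇□ψ at x, so □◇ψ at x, so ◇ψ at z, giving w with Rzw and Ryw.
Conversely, on a frame with convergence the schema holds at every world under every valuation.
Frame condition: forall x forall y forall z (Rxy & Rxz -> exists w (Ryw & Rzw)).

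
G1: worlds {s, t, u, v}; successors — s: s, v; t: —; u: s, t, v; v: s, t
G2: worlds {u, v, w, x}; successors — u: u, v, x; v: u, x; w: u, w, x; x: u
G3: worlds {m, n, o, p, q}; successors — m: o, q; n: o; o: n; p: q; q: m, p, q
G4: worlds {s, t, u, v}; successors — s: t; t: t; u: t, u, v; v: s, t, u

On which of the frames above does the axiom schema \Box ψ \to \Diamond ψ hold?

The schema corresponds to seriality: \forall x \exists y Rxy.
G1: fails — world t has no successor.
G2: satisfies the condition.
G3: satisfies the condition.
G4: satisfies the condition.

G2, G3, G4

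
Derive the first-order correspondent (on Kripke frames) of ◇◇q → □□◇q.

∀x ∀y ∀z ((xR²y ∧ xR²z) → ∃w (y = w ∧ zRw))

This is a Sahlqvist (Geach-type) schema ◇^2□^0q → □^2◇^1q.
Minimal-valuation argument: fix x; take any y with xR^2y and any z with xR^2z. Set V(q) to the set of worlds R-reachable from y in exactly 0 steps. Then □^0q holds at y, so the antecedent holds at x; validity forces ◇^1q at z, giving a w with zR^1w and yR^0w.
First-order correspondent: ∀x ∀y ∀z ((xR²y ∧ xR²z) → ∃w (y = w ∧ zRw)).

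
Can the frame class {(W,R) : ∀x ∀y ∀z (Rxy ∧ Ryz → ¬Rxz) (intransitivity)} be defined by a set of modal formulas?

Not modally definable

Modal frame validity is preserved under surjective bounded morphisms.
The 7-cycle (worlds s,t,u,v,w,x,y with s→t→u→v→w→x→y→s) is intransitive. Mapping every world to a single reflexive point • is a surjective bounded morphism; the reflexive point is not intransitive (R••∧R•• but R••).
So the class is not modally definable.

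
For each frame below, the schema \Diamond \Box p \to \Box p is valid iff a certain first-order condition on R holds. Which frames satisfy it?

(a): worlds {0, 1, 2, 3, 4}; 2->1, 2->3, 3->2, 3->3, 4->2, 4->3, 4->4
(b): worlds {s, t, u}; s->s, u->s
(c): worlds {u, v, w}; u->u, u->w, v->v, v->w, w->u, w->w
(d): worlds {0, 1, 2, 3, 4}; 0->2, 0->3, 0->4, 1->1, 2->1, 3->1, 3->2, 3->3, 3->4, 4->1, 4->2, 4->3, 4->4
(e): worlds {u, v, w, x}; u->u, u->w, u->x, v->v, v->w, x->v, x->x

(b)

Frame correspondent (Sahlqvist): \forall x \forall y \forall z (Rxy \wedge Rxz \to Ryz) — i.e. the Euclidean property.
(a): fails — R23 and R21 but not R31.
(b): satisfies the condition.
(c): fails — Rvw and Rvv but not Rwv.
(d): fails — R02 and R02 but not R22.
(e): fails — Ruw and Ruw but not Rww.
Valid on: (b).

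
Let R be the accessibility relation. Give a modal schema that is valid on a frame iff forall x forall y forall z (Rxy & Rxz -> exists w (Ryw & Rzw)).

This is convergence; the standard corresponding axiom is .2: ◇□s → □◇s.

◇□s → □◇s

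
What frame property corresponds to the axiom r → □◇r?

symmetry

This is the B axiom.
Its frame correspondent is symmetry — ∀x ∀y (Rxy → Ryx).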